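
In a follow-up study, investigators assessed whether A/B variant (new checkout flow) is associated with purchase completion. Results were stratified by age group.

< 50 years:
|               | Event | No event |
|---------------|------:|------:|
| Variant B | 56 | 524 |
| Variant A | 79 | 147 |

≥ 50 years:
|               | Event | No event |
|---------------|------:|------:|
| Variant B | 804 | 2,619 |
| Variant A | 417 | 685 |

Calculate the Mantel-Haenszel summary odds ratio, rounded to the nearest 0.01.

OR_MH = Σ(aᵢdᵢ/nᵢ) / Σ(bᵢcᵢ/nᵢ), where nᵢ is the stratum total.
Stratum 1 (< 50 years): n = 806; a·d/n = 56·147/806 = 10.2134; b·c/n = 524·79/806 = 51.3598
Stratum 2 (≥ 50 years): n = 4525; a·d/n = 804·685/4525 = 121.7105; b·c/n = 2619·417/4525 = 241.3531
OR_MH = (10.2134 + 121.7105) / (51.3598 + 241.3531) = 131.9239 / 292.7130 = 0.45069

0.45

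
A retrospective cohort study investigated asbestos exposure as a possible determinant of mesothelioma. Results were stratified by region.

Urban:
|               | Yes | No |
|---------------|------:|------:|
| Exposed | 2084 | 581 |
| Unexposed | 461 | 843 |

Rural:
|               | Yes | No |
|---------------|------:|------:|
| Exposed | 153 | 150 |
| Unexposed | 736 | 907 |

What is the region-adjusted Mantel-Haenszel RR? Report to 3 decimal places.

RR_MH = Σ(aᵢ·n₀ᵢ/nᵢ) / Σ(cᵢ·n₁ᵢ/nᵢ), with n₁ᵢ = aᵢ+bᵢ (exposed), n₀ᵢ = cᵢ+dᵢ (unexposed), nᵢ = n₁ᵢ+n₀ᵢ.
Stratum 1 (Urban): n₁ = 2665, n₀ = 1304, n = 3969; a·n₀/n = 2084·1304/3969 = 684.6904; c·n₁/n = 461·2665/3969 = 309.5402
Stratum 2 (Rural): n₁ = 303, n₀ = 1643, n = 1946; a·n₀/n = 153·1643/1946 = 129.1773; c·n₁/n = 736·303/1946 = 114.5982
RR_MH = (684.6904 + 129.1773) / (309.5402 + 114.5982) = 813.8676 / 424.1383 = 1.91887

1.919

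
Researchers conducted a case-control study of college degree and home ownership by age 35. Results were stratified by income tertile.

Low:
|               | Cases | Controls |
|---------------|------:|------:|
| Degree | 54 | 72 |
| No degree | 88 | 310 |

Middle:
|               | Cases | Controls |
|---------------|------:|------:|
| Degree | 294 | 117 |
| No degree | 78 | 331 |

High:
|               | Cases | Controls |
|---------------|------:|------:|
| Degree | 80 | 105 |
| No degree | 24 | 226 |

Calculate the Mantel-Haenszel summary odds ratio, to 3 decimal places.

6.624

OR_MH = Σ(aᵢdᵢ/nᵢ) / Σ(bᵢcᵢ/nᵢ), where nᵢ is the stratum total.
Stratum 1 (Low): n = 524; a·d/n = 54·310/524 = 31.9466; b·c/n = 72·88/524 = 12.0916
Stratum 2 (Middle): n = 820; a·d/n = 294·331/820 = 118.6756; b·c/n = 117·78/820 = 11.1293
Stratum 3 (High): n = 435; a·d/n = 80·226/435 = 41.5632; b·c/n = 105·24/435 = 5.7931
OR_MH = (31.9466 + 118.6756 + 41.5632) / (12.0916 + 11.1293 + 5.7931) = 192.1854 / 29.0140 = 6.62389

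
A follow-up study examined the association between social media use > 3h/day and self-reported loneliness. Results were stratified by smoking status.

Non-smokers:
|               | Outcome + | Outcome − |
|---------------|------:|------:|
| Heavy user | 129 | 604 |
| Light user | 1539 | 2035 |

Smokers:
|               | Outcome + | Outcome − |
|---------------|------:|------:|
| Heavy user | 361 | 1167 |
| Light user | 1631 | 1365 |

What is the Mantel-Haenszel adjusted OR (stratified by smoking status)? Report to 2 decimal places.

0.27

OR_MH = Σ(aᵢdᵢ/nᵢ) / Σ(bᵢcᵢ/nᵢ), where nᵢ is the stratum total.
Stratum 1 (Non-smokers): n = 4307; a·d/n = 129·2035/4307 = 60.9508; b·c/n = 604·1539/4307 = 215.8245
Stratum 2 (Smokers): n = 4524; a·d/n = 361·1365/4524 = 108.9224; b·c/n = 1167·1631/4524 = 420.7288
OR_MH = (60.9508 + 108.9224) / (215.8245 + 420.7288) = 169.8732 / 636.5533 = 0.26686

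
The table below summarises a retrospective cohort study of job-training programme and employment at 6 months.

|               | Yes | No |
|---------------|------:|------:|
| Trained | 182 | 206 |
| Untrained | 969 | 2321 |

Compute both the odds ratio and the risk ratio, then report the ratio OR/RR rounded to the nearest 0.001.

1.329

Cells: a = 182, b = 206, c = 969, d = 2321.
OR = (182·2321)/(206·969) = 422422/199614 = 2.11619
Risk in exposed = 182/388 = 0.46907; risk in unexposed = 969/3290 = 0.29453; RR = 1.59262
OR/RR = 2.11619 / 1.59262 = 1.32875
The outcome is not rare, so the OR lies further from 1 than the RR.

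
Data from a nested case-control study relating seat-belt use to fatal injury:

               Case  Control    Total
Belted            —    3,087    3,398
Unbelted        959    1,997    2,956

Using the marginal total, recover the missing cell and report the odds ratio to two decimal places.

0.21

The missing cell is in the exposed row: 3398 − 3087 = 311.
So a = 311, b = 3087, c = 959, d = 1997.
OR = (a·d)/(b·c) = (311 × 1997) / (3087 × 959) = 621067 / 2960433 = 0.20979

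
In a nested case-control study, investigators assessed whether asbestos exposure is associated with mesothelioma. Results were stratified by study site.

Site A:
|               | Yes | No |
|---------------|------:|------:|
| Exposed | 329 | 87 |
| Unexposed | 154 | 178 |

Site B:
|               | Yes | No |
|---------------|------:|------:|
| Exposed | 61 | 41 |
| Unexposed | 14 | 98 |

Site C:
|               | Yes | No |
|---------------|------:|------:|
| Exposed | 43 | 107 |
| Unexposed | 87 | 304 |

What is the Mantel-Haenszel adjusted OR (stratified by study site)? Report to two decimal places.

OR_MH = Σ(aᵢdᵢ/nᵢ) / Σ(bᵢcᵢ/nᵢ), where nᵢ is the stratum total.
Stratum 1 (Site A): n = 748; a·d/n = 329·178/748 = 78.2914; b·c/n = 87·154/748 = 17.9118
Stratum 2 (Site B): n = 214; a·d/n = 61·98/214 = 27.9346; b·c/n = 41·14/214 = 2.6822
Stratum 3 (Site C): n = 541; a·d/n = 43·304/541 = 24.1627; b·c/n = 107·87/541 = 17.2070
OR_MH = (78.2914 + 27.9346 + 24.1627) / (17.9118 + 2.6822 + 17.2070) = 130.3887 / 37.8010 = 3.44934

3.45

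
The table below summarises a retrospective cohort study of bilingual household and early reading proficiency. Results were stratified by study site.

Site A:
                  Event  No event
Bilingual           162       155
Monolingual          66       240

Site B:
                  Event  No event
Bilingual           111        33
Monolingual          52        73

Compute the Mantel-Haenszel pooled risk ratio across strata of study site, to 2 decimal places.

RR_MH = Σ(aᵢ·n₀ᵢ/nᵢ) / Σ(cᵢ·n₁ᵢ/nᵢ), with n₁ᵢ = aᵢ+bᵢ (exposed), n₀ᵢ = cᵢ+dᵢ (unexposed), nᵢ = n₁ᵢ+n₀ᵢ.
Stratum 1 (Site A): n₁ = 317, n₀ = 306, n = 623; a·n₀/n = 162·306/623 = 79.5698; c·n₁/n = 66·317/623 = 33.5827
Stratum 2 (Site B): n₁ = 144, n₀ = 125, n = 269; a·n₀/n = 111·125/269 = 51.5799; c·n₁/n = 52·144/269 = 27.8364
RR_MH = (79.5698 + 51.5799) / (33.5827 + 27.8364) = 131.1497 / 61.4191 = 2.13533

2.14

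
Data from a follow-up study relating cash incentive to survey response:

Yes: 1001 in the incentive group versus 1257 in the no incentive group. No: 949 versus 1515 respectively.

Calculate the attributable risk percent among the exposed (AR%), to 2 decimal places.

11.66

From the description: a = 1001, b = 949, c = 1257, d = 1515.
Risk in exposed = 1001/1950 = 0.51333; risk in unexposed = 1257/2772 = 0.45346.
RR = 0.51333/0.45346 = 1.13203
AR% = (RR − 1)/RR × 100 = (1.13203 − 1)/1.13203 × 100 = 11.6630%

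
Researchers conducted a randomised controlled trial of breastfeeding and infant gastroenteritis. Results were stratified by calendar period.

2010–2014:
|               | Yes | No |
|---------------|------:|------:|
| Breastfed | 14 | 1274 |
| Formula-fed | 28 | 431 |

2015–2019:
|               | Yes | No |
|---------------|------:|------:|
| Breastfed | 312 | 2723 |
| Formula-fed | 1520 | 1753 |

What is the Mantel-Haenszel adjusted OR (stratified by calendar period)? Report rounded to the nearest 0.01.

0.13

OR_MH = Σ(aᵢdᵢ/nᵢ) / Σ(bᵢcᵢ/nᵢ), where nᵢ is the stratum total.
Stratum 1 (2010–2014): n = 1747; a·d/n = 14·431/1747 = 3.4539; b·c/n = 1274·28/1747 = 20.4190
Stratum 2 (2015–2019): n = 6308; a·d/n = 312·1753/6308 = 86.7051; b·c/n = 2723·1520/6308 = 656.1446
OR_MH = (3.4539 + 86.7051) / (20.4190 + 656.1446) = 90.1591 / 676.5636 = 0.13326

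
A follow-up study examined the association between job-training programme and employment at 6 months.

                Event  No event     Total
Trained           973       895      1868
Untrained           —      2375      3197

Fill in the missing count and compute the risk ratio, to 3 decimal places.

2.026

The missing cell is in the unexposed row: 3197 − 2375 = 822.
So a = 973, b = 895, c = 822, d = 2375.
RR = [a/(a+b)] / [c/(c+d)] = (973/1868) / (822/3197) = 0.52088/0.25712 = 2.02585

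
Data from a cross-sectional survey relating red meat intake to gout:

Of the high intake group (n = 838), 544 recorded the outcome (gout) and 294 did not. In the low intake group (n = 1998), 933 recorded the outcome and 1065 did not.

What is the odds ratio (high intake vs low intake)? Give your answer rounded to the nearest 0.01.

From the description: a = 544, b = 294, c = 933, d = 1065.
OR = (a·d)/(b·c) = (544 × 1065) / (294 × 933) = 579360 / 274302 = 2.11212
The odds of gout are about 2.11 times as high in the high intake group.

2.11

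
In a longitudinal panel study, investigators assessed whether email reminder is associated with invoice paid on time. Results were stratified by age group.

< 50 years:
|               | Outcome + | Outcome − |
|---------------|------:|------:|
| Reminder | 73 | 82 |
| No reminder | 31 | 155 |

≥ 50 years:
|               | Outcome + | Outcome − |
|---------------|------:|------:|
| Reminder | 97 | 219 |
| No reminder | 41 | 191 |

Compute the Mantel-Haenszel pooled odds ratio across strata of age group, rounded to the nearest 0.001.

2.810

OR_MH = Σ(aᵢdᵢ/nᵢ) / Σ(bᵢcᵢ/nᵢ), where nᵢ is the stratum total.
Stratum 1 (< 50 years): n = 341; a·d/n = 73·155/341 = 33.1818; b·c/n = 82·31/341 = 7.4545
Stratum 2 (≥ 50 years): n = 548; a·d/n = 97·191/548 = 33.8084; b·c/n = 219·41/548 = 16.3850
OR_MH = (33.1818 + 33.8084) / (7.4545 + 16.3850) = 66.9902 / 23.8396 = 2.81004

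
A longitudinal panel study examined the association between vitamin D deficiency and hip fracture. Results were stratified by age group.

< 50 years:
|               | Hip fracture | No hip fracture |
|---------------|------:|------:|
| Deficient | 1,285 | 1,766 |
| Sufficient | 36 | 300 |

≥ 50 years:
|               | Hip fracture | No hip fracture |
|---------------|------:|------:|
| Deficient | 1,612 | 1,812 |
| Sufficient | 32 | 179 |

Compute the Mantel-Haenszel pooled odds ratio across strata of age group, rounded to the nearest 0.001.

OR_MH = Σ(aᵢdᵢ/nᵢ) / Σ(bᵢcᵢ/nᵢ), where nᵢ is the stratum total.
Stratum 1 (< 50 years): n = 3387; a·d/n = 1285·300/3387 = 113.8175; b·c/n = 1766·36/3387 = 18.7706
Stratum 2 (≥ 50 years): n = 3635; a·d/n = 1612·179/3635 = 79.3805; b·c/n = 1812·32/3635 = 15.9516
OR_MH = (113.8175 + 79.3805) / (18.7706 + 15.9516) = 193.1980 / 34.7222 = 5.56411

5.564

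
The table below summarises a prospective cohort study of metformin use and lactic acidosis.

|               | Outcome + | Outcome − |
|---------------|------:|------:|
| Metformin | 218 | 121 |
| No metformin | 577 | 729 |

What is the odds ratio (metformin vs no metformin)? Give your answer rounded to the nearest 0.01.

Cells: a = 218, b = 121, c = 577, d = 729.
OR = (a·d)/(b·c) = (218 × 729) / (121 × 577) = 158922 / 69817 = 2.27627
The odds of lactic acidosis are about 2.28 times as high in the metformin group.

2.28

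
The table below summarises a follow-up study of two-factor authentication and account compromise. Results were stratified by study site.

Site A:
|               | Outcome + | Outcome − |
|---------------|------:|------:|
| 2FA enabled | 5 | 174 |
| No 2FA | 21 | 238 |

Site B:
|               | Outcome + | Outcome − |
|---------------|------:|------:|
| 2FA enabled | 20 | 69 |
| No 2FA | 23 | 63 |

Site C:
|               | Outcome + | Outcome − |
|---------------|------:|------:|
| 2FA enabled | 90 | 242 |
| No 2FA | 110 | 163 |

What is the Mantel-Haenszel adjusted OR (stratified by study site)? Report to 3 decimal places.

0.556

OR_MH = Σ(aᵢdᵢ/nᵢ) / Σ(bᵢcᵢ/nᵢ), where nᵢ is the stratum total.
Stratum 1 (Site A): n = 438; a·d/n = 5·238/438 = 2.7169; b·c/n = 174·21/438 = 8.3425
Stratum 2 (Site B): n = 175; a·d/n = 20·63/175 = 7.2000; b·c/n = 69·23/175 = 9.0686
Stratum 3 (Site C): n = 605; a·d/n = 90·163/605 = 24.2479; b·c/n = 242·110/605 = 44.0000
OR_MH = (2.7169 + 7.2000 + 24.2479) / (8.3425 + 9.0686 + 44.0000) = 34.1648 / 61.4110 = 0.55633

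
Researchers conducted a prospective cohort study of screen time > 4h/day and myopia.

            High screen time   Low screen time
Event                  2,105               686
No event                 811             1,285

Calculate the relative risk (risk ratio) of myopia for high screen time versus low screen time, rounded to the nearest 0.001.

Reading the table with exposure as columns: a = 2105 (High screen time, case), b = 811 (High screen time, non-case), c = 686 (Low screen time, case), d = 1285.
Risk in exposed = 2105/2916 = 0.72188; risk in unexposed = 686/1971 = 0.34805.
RR = 0.72188 / 0.34805 = 2.07409
The risk among the exposed is 2.07 times that among the unexposed.

2.074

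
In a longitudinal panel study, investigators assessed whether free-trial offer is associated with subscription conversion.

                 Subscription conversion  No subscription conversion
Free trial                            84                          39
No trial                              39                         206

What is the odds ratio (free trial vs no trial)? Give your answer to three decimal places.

11.377

Cells: a = 84, b = 39, c = 39, d = 206.
OR = (a·d)/(b·c) = (84 × 206) / (39 × 39) = 17304 / 1521 = 11.37673
The odds of subscription conversion are about 11.38 times as high in the free trial group.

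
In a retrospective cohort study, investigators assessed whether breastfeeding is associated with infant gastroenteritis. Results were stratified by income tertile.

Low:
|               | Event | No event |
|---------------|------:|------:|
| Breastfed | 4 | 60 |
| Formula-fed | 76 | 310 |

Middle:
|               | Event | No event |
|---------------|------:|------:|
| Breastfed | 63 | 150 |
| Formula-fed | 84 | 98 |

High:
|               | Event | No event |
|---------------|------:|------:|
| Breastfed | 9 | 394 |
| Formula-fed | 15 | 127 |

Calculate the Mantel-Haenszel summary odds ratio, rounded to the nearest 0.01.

0.39

OR_MH = Σ(aᵢdᵢ/nᵢ) / Σ(bᵢcᵢ/nᵢ), where nᵢ is the stratum total.
Stratum 1 (Low): n = 450; a·d/n = 4·310/450 = 2.7556; b·c/n = 60·76/450 = 10.1333
Stratum 2 (Middle): n = 395; a·d/n = 63·98/395 = 15.6304; b·c/n = 150·84/395 = 31.8987
Stratum 3 (High): n = 545; a·d/n = 9·127/545 = 2.0972; b·c/n = 394·15/545 = 10.8440
OR_MH = (2.7556 + 15.6304 + 2.0972) / (10.1333 + 31.8987 + 10.8440) = 20.4832 / 52.8761 = 0.38738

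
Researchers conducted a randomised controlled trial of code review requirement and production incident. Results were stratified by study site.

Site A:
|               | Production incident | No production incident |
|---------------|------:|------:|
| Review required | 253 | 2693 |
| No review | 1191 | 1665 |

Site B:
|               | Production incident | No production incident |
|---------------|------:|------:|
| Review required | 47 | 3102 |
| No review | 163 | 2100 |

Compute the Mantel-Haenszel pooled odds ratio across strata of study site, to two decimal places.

OR_MH = Σ(aᵢdᵢ/nᵢ) / Σ(bᵢcᵢ/nᵢ), where nᵢ is the stratum total.
Stratum 1 (Site A): n = 5802; a·d/n = 253·1665/5802 = 72.6034; b·c/n = 2693·1191/5802 = 552.8030
Stratum 2 (Site B): n = 5412; a·d/n = 47·2100/5412 = 18.2373; b·c/n = 3102·163/5412 = 93.4268
OR_MH = (72.6034 + 18.2373) / (552.8030 + 93.4268) = 90.8407 / 646.2298 = 0.14057

0.14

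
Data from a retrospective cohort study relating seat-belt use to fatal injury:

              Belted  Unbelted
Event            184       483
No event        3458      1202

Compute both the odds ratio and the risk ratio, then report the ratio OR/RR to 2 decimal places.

0.75

Reading the table with exposure as columns: a = 184 (Belted, case), b = 3458 (Belted, non-case), c = 483 (Unbelted, case), d = 1202.
OR = (184·1202)/(3458·483) = 221168/1670214 = 0.13242
Risk in exposed = 184/3642 = 0.05052; risk in unexposed = 483/1685 = 0.28665; RR = 0.17625
OR/RR = 0.13242 / 0.17625 = 0.75131
The outcome is not rare, so the OR lies further from 1 than the RR.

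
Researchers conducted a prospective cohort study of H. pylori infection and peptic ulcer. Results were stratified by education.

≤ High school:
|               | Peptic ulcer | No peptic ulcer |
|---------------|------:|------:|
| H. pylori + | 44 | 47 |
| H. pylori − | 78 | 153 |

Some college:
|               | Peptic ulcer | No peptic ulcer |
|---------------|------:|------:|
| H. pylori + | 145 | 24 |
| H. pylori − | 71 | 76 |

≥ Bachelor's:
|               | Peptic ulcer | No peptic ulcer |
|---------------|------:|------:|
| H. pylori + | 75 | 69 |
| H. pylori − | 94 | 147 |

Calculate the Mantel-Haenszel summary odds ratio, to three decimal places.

2.511

OR_MH = Σ(aᵢdᵢ/nᵢ) / Σ(bᵢcᵢ/nᵢ), where nᵢ is the stratum total.
Stratum 1 (≤ High school): n = 322; a·d/n = 44·153/322 = 20.9068; b·c/n = 47·78/322 = 11.3851
Stratum 2 (Some college): n = 316; a·d/n = 145·76/316 = 34.8734; b·c/n = 24·71/316 = 5.3924
Stratum 3 (≥ Bachelor's): n = 385; a·d/n = 75·147/385 = 28.6364; b·c/n = 69·94/385 = 16.8468
OR_MH = (20.9068 + 34.8734 + 28.6364) / (11.3851 + 5.3924 + 16.8468) = 84.4166 / 33.6243 = 2.51059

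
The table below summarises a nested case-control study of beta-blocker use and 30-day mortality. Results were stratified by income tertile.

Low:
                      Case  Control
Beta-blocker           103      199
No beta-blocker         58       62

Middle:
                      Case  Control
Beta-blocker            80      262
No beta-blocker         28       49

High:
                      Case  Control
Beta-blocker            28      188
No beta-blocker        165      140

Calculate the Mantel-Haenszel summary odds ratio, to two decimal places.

OR_MH = Σ(aᵢdᵢ/nᵢ) / Σ(bᵢcᵢ/nᵢ), where nᵢ is the stratum total.
Stratum 1 (Low): n = 422; a·d/n = 103·62/422 = 15.1327; b·c/n = 199·58/422 = 27.3507
Stratum 2 (Middle): n = 419; a·d/n = 80·49/419 = 9.3556; b·c/n = 262·28/419 = 17.5084
Stratum 3 (High): n = 521; a·d/n = 28·140/521 = 7.5240; b·c/n = 188·165/521 = 59.5393
OR_MH = (15.1327 + 9.3556 + 7.5240) / (27.3507 + 17.5084 + 59.5393) = 32.0123 / 104.3984 = 0.30664

0.31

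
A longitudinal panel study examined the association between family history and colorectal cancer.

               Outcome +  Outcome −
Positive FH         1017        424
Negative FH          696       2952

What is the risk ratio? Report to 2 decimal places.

3.70

Cells: a = 1017, b = 424, c = 696, d = 2952.
Risk in exposed = 1017/1441 = 0.70576; risk in unexposed = 696/3648 = 0.19079.
RR = 0.70576 / 0.19079 = 3.69916
The risk among the exposed is 3.70 times that among the unexposed.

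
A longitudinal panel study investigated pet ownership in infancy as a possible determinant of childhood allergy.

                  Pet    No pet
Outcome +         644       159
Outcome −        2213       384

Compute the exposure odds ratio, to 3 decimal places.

Reading the table with exposure as columns: a = 644 (Pet, case), b = 2213 (Pet, non-case), c = 159 (No pet, case), d = 384.
OR = (a·d)/(b·c) = (644 × 384) / (2213 × 159) = 247296 / 351867 = 0.70281
Exposure is associated with lower odds of childhood allergy (OR = 0.70 < 1).

0.703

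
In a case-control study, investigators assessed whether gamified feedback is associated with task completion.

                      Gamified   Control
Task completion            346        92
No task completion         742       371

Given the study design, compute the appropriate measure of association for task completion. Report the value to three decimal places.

Reading the table with exposure as columns: a = 346 (Gamified, case), b = 742 (Gamified, non-case), c = 92 (Control, case), d = 371.
This is a case-control study: participants were sampled on outcome status, so risks in the source population cannot be estimated directly — relative risk is not valid here. The odds ratio is the appropriate measure.
OR = (a·d)/(b·c) = (346 × 371) / (742 × 92) = 128366 / 68264 = 1.88043

1.880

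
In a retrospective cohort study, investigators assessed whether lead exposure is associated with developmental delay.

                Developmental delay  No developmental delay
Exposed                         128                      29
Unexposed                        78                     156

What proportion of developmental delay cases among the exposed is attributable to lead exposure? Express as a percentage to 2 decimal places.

Cells: a = 128, b = 29, c = 78, d = 156.
Risk in exposed = 128/157 = 0.81529; risk in unexposed = 78/234 = 0.33333.
RR = 0.81529/0.33333 = 2.44586
AR% = (RR − 1)/RR × 100 = (2.44586 − 1)/2.44586 × 100 = 59.1146%

59.11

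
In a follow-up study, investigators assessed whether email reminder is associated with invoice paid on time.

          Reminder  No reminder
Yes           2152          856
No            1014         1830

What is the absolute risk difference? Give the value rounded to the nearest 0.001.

Reading the table with exposure as columns: a = 2152 (Reminder, case), b = 1014 (Reminder, non-case), c = 856 (No reminder, case), d = 1830.
Risk in exposed = 2152/3166 = 0.679722; risk in unexposed = 856/2686 = 0.318690.
Risk difference = 0.679722 − 0.318690 = 0.361033

0.361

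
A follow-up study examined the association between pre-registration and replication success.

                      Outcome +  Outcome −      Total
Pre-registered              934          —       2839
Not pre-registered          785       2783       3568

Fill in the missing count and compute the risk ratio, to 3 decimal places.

1.495

The missing cell is in the exposed row: 2839 − 934 = 1905.
So a = 934, b = 1905, c = 785, d = 2783.
RR = [a/(a+b)] / [c/(c+d)] = (934/2839) / (785/3568) = 0.32899/0.22001 = 1.49533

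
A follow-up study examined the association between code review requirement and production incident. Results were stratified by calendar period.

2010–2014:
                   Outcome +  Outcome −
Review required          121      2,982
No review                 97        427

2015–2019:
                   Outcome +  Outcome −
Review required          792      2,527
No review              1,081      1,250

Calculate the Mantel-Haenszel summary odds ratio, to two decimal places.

OR_MH = Σ(aᵢdᵢ/nᵢ) / Σ(bᵢcᵢ/nᵢ), where nᵢ is the stratum total.
Stratum 1 (2010–2014): n = 3627; a·d/n = 121·427/3627 = 14.2451; b·c/n = 2982·97/3627 = 79.7502
Stratum 2 (2015–2019): n = 5650; a·d/n = 792·1250/5650 = 175.2212; b·c/n = 2527·1081/5650 = 483.4844
OR_MH = (14.2451 + 175.2212) / (79.7502 + 483.4844) = 189.4663 / 563.2346 = 0.33639

0.34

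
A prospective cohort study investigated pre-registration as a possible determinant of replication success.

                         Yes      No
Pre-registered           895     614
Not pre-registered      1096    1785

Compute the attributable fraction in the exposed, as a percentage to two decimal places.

35.86

Cells: a = 895, b = 614, c = 1096, d = 1785.
Risk in exposed = 895/1509 = 0.59311; risk in unexposed = 1096/2881 = 0.38042.
RR = 0.59311/0.38042 = 1.55907
AR% = (RR − 1)/RR × 100 = (1.55907 − 1)/1.55907 × 100 = 35.8593%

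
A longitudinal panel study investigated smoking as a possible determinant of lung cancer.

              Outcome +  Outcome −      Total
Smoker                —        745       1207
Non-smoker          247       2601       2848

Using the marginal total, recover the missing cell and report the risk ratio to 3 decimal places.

4.413

The missing cell is in the exposed row: 1207 − 745 = 462.
So a = 462, b = 745, c = 247, d = 2601.
RR = [a/(a+b)] / [c/(c+d)] = (462/1207) / (247/2848) = 0.38277/0.08673 = 4.41345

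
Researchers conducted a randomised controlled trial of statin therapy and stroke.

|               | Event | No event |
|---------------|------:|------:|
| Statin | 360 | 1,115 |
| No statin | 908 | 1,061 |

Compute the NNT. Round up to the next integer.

5

Risk in treated group = 360/1475 = 0.24407; risk in control = 908/1969 = 0.46115.
Absolute risk reduction = 0.46115 − 0.24407 = 0.21708
NNT = 1 / ARR = 1 / 0.21708 = 4.607 → round up → 5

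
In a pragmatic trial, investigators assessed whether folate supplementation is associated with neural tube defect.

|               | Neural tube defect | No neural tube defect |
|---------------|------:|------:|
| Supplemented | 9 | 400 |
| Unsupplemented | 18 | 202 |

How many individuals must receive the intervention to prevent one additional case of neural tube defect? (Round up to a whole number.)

17

Risk in treated group = 9/409 = 0.02200; risk in control = 18/220 = 0.08182.
Absolute risk reduction = 0.08182 − 0.02200 = 0.05981
NNT = 1 / ARR = 1 / 0.05981 = 16.719 → round up → 17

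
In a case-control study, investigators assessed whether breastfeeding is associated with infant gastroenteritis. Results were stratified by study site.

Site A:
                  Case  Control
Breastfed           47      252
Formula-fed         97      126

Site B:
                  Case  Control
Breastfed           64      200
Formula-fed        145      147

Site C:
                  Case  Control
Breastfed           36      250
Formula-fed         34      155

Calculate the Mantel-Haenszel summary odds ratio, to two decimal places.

OR_MH = Σ(aᵢdᵢ/nᵢ) / Σ(bᵢcᵢ/nᵢ), where nᵢ is the stratum total.
Stratum 1 (Site A): n = 522; a·d/n = 47·126/522 = 11.3448; b·c/n = 252·97/522 = 46.8276
Stratum 2 (Site B): n = 556; a·d/n = 64·147/556 = 16.9209; b·c/n = 200·145/556 = 52.1583
Stratum 3 (Site C): n = 475; a·d/n = 36·155/475 = 11.7474; b·c/n = 250·34/475 = 17.8947
OR_MH = (11.3448 + 16.9209 + 11.7474) / (46.8276 + 52.1583 + 17.8947) = 40.0131 / 116.8806 = 0.34234

0.34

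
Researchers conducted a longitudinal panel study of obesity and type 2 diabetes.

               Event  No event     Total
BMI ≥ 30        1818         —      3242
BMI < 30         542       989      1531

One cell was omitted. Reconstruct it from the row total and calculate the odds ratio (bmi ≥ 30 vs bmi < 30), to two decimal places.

2.33

The missing cell is in the exposed row: 3242 − 1818 = 1424.
So a = 1818, b = 1424, c = 542, d = 989.
OR = (a·d)/(b·c) = (1818 × 989) / (1424 × 542) = 1798002 / 771808 = 2.32960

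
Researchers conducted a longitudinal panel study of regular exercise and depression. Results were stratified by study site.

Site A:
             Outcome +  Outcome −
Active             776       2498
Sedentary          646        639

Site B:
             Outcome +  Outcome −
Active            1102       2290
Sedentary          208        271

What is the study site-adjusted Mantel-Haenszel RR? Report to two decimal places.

RR_MH = Σ(aᵢ·n₀ᵢ/nᵢ) / Σ(cᵢ·n₁ᵢ/nᵢ), with n₁ᵢ = aᵢ+bᵢ (exposed), n₀ᵢ = cᵢ+dᵢ (unexposed), nᵢ = n₁ᵢ+n₀ᵢ.
Stratum 1 (Site A): n₁ = 3274, n₀ = 1285, n = 4559; a·n₀/n = 776·1285/4559 = 218.7234; c·n₁/n = 646·3274/4559 = 463.9184
Stratum 2 (Site B): n₁ = 3392, n₀ = 479, n = 3871; a·n₀/n = 1102·479/3871 = 136.3622; c·n₁/n = 208·3392/3871 = 182.2619
RR_MH = (218.7234 + 136.3622) / (463.9184 + 182.2619) = 355.0856 / 646.1804 = 0.54951

0.55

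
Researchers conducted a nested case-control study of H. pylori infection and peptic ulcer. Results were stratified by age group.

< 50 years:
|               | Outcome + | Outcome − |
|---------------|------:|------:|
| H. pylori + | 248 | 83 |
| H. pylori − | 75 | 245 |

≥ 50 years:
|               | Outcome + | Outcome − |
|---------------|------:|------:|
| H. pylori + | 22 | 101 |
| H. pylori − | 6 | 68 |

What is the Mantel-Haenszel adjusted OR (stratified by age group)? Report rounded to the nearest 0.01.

7.99

OR_MH = Σ(aᵢdᵢ/nᵢ) / Σ(bᵢcᵢ/nᵢ), where nᵢ is the stratum total.
Stratum 1 (< 50 years): n = 651; a·d/n = 248·245/651 = 93.3333; b·c/n = 83·75/651 = 9.5622
Stratum 2 (≥ 50 years): n = 197; a·d/n = 22·68/197 = 7.5939; b·c/n = 101·6/197 = 3.0761
OR_MH = (93.3333 + 7.5939) / (9.5622 + 3.0761) = 100.9272 / 12.6384 = 7.98579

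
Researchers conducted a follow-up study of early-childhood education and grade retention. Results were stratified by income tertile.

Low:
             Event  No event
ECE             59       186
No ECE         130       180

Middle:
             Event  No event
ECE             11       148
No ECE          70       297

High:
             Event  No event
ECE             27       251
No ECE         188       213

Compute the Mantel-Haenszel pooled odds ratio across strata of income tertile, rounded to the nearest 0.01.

OR_MH = Σ(aᵢdᵢ/nᵢ) / Σ(bᵢcᵢ/nᵢ), where nᵢ is the stratum total.
Stratum 1 (Low): n = 555; a·d/n = 59·180/555 = 19.1351; b·c/n = 186·130/555 = 43.5676
Stratum 2 (Middle): n = 526; a·d/n = 11·297/526 = 6.2110; b·c/n = 148·70/526 = 19.6958
Stratum 3 (High): n = 679; a·d/n = 27·213/679 = 8.4698; b·c/n = 251·188/679 = 69.4963
OR_MH = (19.1351 + 6.2110 + 8.4698) / (43.5676 + 19.6958 + 69.4963) = 33.8160 / 132.7597 = 0.25472

0.25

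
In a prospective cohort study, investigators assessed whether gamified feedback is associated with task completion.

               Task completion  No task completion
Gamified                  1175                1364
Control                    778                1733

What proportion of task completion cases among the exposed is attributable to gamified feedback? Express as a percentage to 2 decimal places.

Cells: a = 1175, b = 1364, c = 778, d = 1733.
Risk in exposed = 1175/2539 = 0.46278; risk in unexposed = 778/2511 = 0.30984.
RR = 0.46278/0.30984 = 1.49363
AR% = (RR − 1)/RR × 100 = (1.49363 − 1)/1.49363 × 100 = 33.0489%

33.05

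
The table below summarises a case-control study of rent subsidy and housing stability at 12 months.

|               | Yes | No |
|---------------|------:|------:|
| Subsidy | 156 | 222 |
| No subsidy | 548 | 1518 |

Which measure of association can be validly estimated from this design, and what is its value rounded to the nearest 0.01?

Cells: a = 156, b = 222, c = 548, d = 1518.
This is a case-control study: participants were sampled on outcome status, so risks in the source population cannot be estimated directly — relative risk is not valid here. The odds ratio is the appropriate measure.
OR = (a·d)/(b·c) = (156 × 1518) / (222 × 548) = 236808 / 121656 = 1.94654

1.95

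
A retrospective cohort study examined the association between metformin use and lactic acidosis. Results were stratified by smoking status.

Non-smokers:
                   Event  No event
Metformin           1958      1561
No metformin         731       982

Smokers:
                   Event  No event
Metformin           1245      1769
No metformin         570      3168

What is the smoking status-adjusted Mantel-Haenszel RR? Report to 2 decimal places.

RR_MH = Σ(aᵢ·n₀ᵢ/nᵢ) / Σ(cᵢ·n₁ᵢ/nᵢ), with n₁ᵢ = aᵢ+bᵢ (exposed), n₀ᵢ = cᵢ+dᵢ (unexposed), nᵢ = n₁ᵢ+n₀ᵢ.
Stratum 1 (Non-smokers): n₁ = 3519, n₀ = 1713, n = 5232; a·n₀/n = 1958·1713/5232 = 641.0654; c·n₁/n = 731·3519/5232 = 491.6646
Stratum 2 (Smokers): n₁ = 3014, n₀ = 3738, n = 6752; a·n₀/n = 1245·3738/6752 = 689.2491; c·n₁/n = 570·3014/6752 = 254.4402
RR_MH = (641.0654 + 689.2491) / (491.6646 + 254.4402) = 1330.3145 / 746.1047 = 1.78301

1.78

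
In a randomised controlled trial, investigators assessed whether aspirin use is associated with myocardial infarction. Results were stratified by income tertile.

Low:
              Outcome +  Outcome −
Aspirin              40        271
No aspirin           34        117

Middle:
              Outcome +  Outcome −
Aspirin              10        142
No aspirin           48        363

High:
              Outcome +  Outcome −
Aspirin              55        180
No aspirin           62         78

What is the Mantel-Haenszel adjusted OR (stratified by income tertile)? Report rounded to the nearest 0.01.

0.45

OR_MH = Σ(aᵢdᵢ/nᵢ) / Σ(bᵢcᵢ/nᵢ), where nᵢ is the stratum total.
Stratum 1 (Low): n = 462; a·d/n = 40·117/462 = 10.1299; b·c/n = 271·34/462 = 19.9437
Stratum 2 (Middle): n = 563; a·d/n = 10·363/563 = 6.4476; b·c/n = 142·48/563 = 12.1066
Stratum 3 (High): n = 375; a·d/n = 55·78/375 = 11.4400; b·c/n = 180·62/375 = 29.7600
OR_MH = (10.1299 + 6.4476 + 11.4400) / (19.9437 + 12.1066 + 29.7600) = 28.0175 / 61.8103 = 0.45328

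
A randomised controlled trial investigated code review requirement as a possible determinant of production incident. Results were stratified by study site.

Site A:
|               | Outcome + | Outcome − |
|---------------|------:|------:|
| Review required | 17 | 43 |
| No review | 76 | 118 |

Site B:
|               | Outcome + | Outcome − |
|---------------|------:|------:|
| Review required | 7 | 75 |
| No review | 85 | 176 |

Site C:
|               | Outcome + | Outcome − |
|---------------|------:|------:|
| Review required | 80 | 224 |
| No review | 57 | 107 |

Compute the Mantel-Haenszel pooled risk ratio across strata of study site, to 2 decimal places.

0.62

RR_MH = Σ(aᵢ·n₀ᵢ/nᵢ) / Σ(cᵢ·n₁ᵢ/nᵢ), with n₁ᵢ = aᵢ+bᵢ (exposed), n₀ᵢ = cᵢ+dᵢ (unexposed), nᵢ = n₁ᵢ+n₀ᵢ.
Stratum 1 (Site A): n₁ = 60, n₀ = 194, n = 254; a·n₀/n = 17·194/254 = 12.9843; c·n₁/n = 76·60/254 = 17.9528
Stratum 2 (Site B): n₁ = 82, n₀ = 261, n = 343; a·n₀/n = 7·261/343 = 5.3265; c·n₁/n = 85·82/343 = 20.3207
Stratum 3 (Site C): n₁ = 304, n₀ = 164, n = 468; a·n₀/n = 80·164/468 = 28.0342; c·n₁/n = 57·304/468 = 37.0256
RR_MH = (12.9843 + 5.3265 + 28.0342) / (17.9528 + 20.3207 + 37.0256) = 46.3450 / 75.2991 = 0.61548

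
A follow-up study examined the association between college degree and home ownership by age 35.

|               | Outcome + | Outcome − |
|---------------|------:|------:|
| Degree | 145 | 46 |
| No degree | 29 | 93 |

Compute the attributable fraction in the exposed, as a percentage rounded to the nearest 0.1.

68.7

Cells: a = 145, b = 46, c = 29, d = 93.
Risk in exposed = 145/191 = 0.75916; risk in unexposed = 29/122 = 0.23770.
RR = 0.75916/0.23770 = 3.19372
AR% = (RR − 1)/RR × 100 = (3.19372 − 1)/3.19372 × 100 = 68.6885%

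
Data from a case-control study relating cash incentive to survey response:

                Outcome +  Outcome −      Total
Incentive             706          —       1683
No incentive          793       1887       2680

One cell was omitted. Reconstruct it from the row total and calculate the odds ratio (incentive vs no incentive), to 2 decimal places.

1.72

The missing cell is in the exposed row: 1683 − 706 = 977.
So a = 706, b = 977, c = 793, d = 1887.
OR = (a·d)/(b·c) = (706 × 1887) / (977 × 793) = 1332222 / 774761 = 1.71953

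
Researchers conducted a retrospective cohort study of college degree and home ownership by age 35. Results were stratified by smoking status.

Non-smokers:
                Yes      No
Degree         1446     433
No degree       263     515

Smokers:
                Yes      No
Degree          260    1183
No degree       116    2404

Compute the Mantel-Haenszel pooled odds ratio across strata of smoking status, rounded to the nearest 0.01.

5.65

OR_MH = Σ(aᵢdᵢ/nᵢ) / Σ(bᵢcᵢ/nᵢ), where nᵢ is the stratum total.
Stratum 1 (Non-smokers): n = 2657; a·d/n = 1446·515/2657 = 280.2747; b·c/n = 433·263/2657 = 42.8600
Stratum 2 (Smokers): n = 3963; a·d/n = 260·2404/3963 = 157.7189; b·c/n = 1183·116/3963 = 34.6273
OR_MH = (280.2747 + 157.7189) / (42.8600 + 34.6273) = 437.9936 / 77.4873 = 5.65246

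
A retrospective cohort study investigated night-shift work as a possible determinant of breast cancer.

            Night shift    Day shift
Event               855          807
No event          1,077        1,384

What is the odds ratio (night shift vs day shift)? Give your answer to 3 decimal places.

1.361

Reading the table with exposure as columns: a = 855 (Night shift, case), b = 1077 (Night shift, non-case), c = 807 (Day shift, case), d = 1384.
OR = (a·d)/(b·c) = (855 × 1384) / (1077 × 807) = 1183320 / 869139 = 1.36149
The odds of breast cancer are about 1.36 times as high in the night shift group.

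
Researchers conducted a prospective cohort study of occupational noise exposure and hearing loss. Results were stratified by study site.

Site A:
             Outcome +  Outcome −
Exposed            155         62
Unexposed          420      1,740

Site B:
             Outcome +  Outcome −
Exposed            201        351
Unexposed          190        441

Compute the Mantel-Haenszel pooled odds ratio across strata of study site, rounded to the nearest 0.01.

2.80

OR_MH = Σ(aᵢdᵢ/nᵢ) / Σ(bᵢcᵢ/nᵢ), where nᵢ is the stratum total.
Stratum 1 (Site A): n = 2377; a·d/n = 155·1740/2377 = 113.4623; b·c/n = 62·420/2377 = 10.9550
Stratum 2 (Site B): n = 1183; a·d/n = 201·441/1183 = 74.9290; b·c/n = 351·190/1183 = 56.3736
OR_MH = (113.4623 + 74.9290) / (10.9550 + 56.3736) = 188.3913 / 67.3286 = 2.79809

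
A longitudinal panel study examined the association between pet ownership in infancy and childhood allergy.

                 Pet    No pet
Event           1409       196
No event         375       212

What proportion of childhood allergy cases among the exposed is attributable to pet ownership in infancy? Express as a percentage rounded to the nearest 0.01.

39.18

Reading the table with exposure as columns: a = 1409 (Pet, case), b = 375 (Pet, non-case), c = 196 (No pet, case), d = 212.
Risk in exposed = 1409/1784 = 0.78980; risk in unexposed = 196/408 = 0.48039.
RR = 0.78980/0.48039 = 1.64407
AR% = (RR − 1)/RR × 100 = (1.64407 − 1)/1.64407 × 100 = 39.1753%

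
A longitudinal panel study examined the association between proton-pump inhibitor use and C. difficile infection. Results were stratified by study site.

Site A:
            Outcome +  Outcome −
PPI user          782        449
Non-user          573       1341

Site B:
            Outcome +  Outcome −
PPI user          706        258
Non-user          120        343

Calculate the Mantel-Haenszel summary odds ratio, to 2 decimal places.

4.86

OR_MH = Σ(aᵢdᵢ/nᵢ) / Σ(bᵢcᵢ/nᵢ), where nᵢ is the stratum total.
Stratum 1 (Site A): n = 3145; a·d/n = 782·1341/3145 = 333.4378; b·c/n = 449·573/3145 = 81.8051
Stratum 2 (Site B): n = 1427; a·d/n = 706·343/1427 = 169.6973; b·c/n = 258·120/1427 = 21.6959
OR_MH = (333.4378 + 169.6973) / (81.8051 + 21.6959) = 503.1351 / 103.5010 = 4.86116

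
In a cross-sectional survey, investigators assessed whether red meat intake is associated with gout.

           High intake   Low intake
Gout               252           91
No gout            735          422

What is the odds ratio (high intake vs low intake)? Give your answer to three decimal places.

1.590

Reading the table with exposure as columns: a = 252 (High intake, case), b = 735 (High intake, non-case), c = 91 (Low intake, case), d = 422.
OR = (a·d)/(b·c) = (252 × 422) / (735 × 91) = 106344 / 66885 = 1.58995
The odds of gout are about 1.59 times as high in the high intake group.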